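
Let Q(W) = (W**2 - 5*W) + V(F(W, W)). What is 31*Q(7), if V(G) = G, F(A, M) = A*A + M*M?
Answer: 3472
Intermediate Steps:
F(A, M) = A**2 + M**2
Q(W) = -5*W + 3*W**2 (Q(W) = (W**2 - 5*W) + (W**2 + W**2) = (W**2 - 5*W) + 2*W**2 = -5*W + 3*W**2)
31*Q(7) = 31*(7*(-5 + 3*7)) = 31*(7*(-5 + 21)) = 31*(7*16) = 31*112 = 3472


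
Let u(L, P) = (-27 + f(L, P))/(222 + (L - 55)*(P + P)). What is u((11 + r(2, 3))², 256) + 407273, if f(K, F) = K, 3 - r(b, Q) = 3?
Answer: 6926491958/17007 ≈ 4.0727e+5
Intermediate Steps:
r(b, Q) = 0 (r(b, Q) = 3 - 1*3 = 3 - 3 = 0)
u(L, P) = (-27 + L)/(222 + 2*P*(-55 + L)) (u(L, P) = (-27 + L)/(222 + (L - 55)*(P + P)) = (-27 + L)/(222 + (-55 + L)*(2*P)) = (-27 + L)/(222 + 2*P*(-55 + L)))
u((11 + r(2, 3))², 256) + 407273 = (-27 + (11 + 0)²)/(2*(111 - 55*256 + (11 + 0)²*256)) + 407273 = (-27 + 11²)/(2*(111 - 14080 + 11²*256)) + 407273 = (-27 + 121)/(2*(111 - 14080 + 121*256)) + 407273 = (½)*94/(111 - 14080 + 30976) + 407273 = (½)*94/17007 + 407273 = (½)*(1/17007)*94 + 407273 = 47/17007 + 407273 = 6926491958/17007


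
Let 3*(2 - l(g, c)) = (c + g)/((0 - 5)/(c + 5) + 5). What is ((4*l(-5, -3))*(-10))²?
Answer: 135424/9 ≈ 15047.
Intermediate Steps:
l(g, c) = 2 - (c + g)/(3*(5 - 5/(5 + c))) (l(g, c) = 2 - (c + g)/(3*((0 - 5)/(c + 5) + 5)) = 2 - (c + g)/(3*(-5/(5 + c) + 5)) = 2 - (c + g)/(3*(5 - 5/(5 + c))))
((4*l(-5, -3))*(-10))² = ((4*((120 - 1*(-3)² - 5*(-5) + 25*(-3) - 1*(-3)*(-5))/(15*(4 - 3))))*(-10))² = ((4*((1/15)*(120 - 1*9 + 25 - 75 - 15)/1))*(-10))² = ((4*((1/15)*1*(120 - 9 + 25 - 75 - 15)))*(-10))² = ((4*((1/15)*1*46))*(-10))² = ((4*(46/15))*(-10))² = ((184/15)*(-10))² = (-368/3)² = 135424/9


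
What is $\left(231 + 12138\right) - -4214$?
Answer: $16583$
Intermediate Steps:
$\left(231 + 12138\right) - -4214 = 12369 + 4214 = 16583$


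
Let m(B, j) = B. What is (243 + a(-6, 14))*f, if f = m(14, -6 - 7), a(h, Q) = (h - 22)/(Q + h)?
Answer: 3353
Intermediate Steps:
a(h, Q) = (-22 + h)/(Q + h)
f = 14
(243 + a(-6, 14))*f = (243 + (-22 - 6)/(14 - 6))*14 = (243 - 28/8)*14 = (243 + (1/8)*(-28))*14 = (243 - 7/2)*14 = (479/2)*14 = 3353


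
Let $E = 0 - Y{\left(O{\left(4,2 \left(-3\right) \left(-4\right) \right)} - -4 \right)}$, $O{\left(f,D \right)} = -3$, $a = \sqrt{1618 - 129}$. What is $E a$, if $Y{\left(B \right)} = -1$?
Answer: $\sqrt{1489} \approx 38.588$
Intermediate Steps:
$a = \sqrt{1489} \approx 38.588$
$E = 1$ ($E = 0 - -1 = 0 + 1 = 1$)
$E a = 1 \sqrt{1489} = \sqrt{1489}$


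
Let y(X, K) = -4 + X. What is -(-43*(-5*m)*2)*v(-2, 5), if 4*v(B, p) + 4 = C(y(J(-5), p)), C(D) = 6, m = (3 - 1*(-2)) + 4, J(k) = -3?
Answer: -1935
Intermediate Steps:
m = 9 (m = (3 + 2) + 4 = 5 + 4 = 9)
v(B, p) = 1/2 (v(B, p) = -1 + (1/4)*6 = -1 + 3/2 = 1/2)
-(-43*(-5*m)*2)*v(-2, 5) = -(-43*(-5*9)*2)/2 = -(-(-1935)*2)/2 = -(-43*(-90))/2 = -3870/2 = -1*1935 = -1935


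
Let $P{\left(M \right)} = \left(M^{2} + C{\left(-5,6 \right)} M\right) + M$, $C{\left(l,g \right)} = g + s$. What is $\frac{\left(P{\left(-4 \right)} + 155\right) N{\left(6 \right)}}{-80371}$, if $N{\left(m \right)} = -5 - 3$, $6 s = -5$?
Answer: $\frac{3512}{241113} \approx 0.014566$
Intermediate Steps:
$s = - \frac{5}{6}$ ($s = \frac{1}{6} \left(-5\right) = - \frac{5}{6} \approx -0.83333$)
$N{\left(m \right)} = -8$
$C{\left(l,g \right)} = - \frac{5}{6} + g$ ($C{\left(l,g \right)} = g - \frac{5}{6} = - \frac{5}{6} + g$)
$P{\left(M \right)} = M^{2} + \frac{37 M}{6}$ ($P{\left(M \right)} = \left(M^{2} + \left(- \frac{5}{6} + 6\right) M\right) + M = \left(M^{2} + \frac{31 M}{6}\right) + M = M^{2} + \frac{37 M}{6}$)
$\frac{\left(P{\left(-4 \right)} + 155\right) N{\left(6 \right)}}{-80371} = \frac{\left(\frac{1}{6} \left(-4\right) \left(37 + 6 \left(-4\right)\right) + 155\right) \left(-8\right)}{-80371} = \left(\frac{1}{6} \left(-4\right) \left(37 - 24\right) + 155\right) \left(-8\right) \left(- \frac{1}{80371}\right) = \left(\frac{1}{6} \left(-4\right) 13 + 155\right) \left(-8\right) \left(- \frac{1}{80371}\right) = \left(- \frac{26}{3} + 155\right) \left(-8\right) \left(- \frac{1}{80371}\right) = \frac{439}{3} \left(-8\right) \left(- \frac{1}{80371}\right) = \left(- \frac{3512}{3}\right) \left(- \frac{1}{80371}\right) = \frac{3512}{241113}$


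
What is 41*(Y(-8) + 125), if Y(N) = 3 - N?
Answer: 5576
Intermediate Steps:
41*(Y(-8) + 125) = 41*((3 - 1*(-8)) + 125) = 41*((3 + 8) + 125) = 41*(11 + 125) = 41*136 = 5576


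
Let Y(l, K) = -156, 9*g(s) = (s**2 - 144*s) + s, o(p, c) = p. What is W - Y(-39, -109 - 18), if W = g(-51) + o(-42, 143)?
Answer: 3640/3 ≈ 1213.3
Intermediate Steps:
g(s) = -143*s/9 + s**2/9 (g(s) = ((s**2 - 144*s) + s)/9 = (s**2 - 143*s)/9 = -143*s/9 + s**2/9)
W = 3172/3 (W = (1/9)*(-51)*(-143 - 51) - 42 = (1/9)*(-51)*(-194) - 42 = 3298/3 - 42 = 3172/3 ≈ 1057.3)
W - Y(-39, -109 - 18) = 3172/3 - 1*(-156) = 3172/3 + 156 = 3640/3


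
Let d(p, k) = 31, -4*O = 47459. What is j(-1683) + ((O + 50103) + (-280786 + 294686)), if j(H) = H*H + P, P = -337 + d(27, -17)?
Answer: 11537285/4 ≈ 2.8843e+6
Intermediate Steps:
O = -47459/4 (O = -1/4*47459 = -47459/4 ≈ -11865.)
P = -306 (P = -337 + 31 = -306)
j(H) = -306 + H**2 (j(H) = H*H - 306 = H**2 - 306 = -306 + H**2)
j(-1683) + ((O + 50103) + (-280786 + 294686)) = (-306 + (-1683)**2) + ((-47459/4 + 50103) + (-280786 + 294686)) = (-306 + 2832489) + (152953/4 + 13900) = 2832183 + 208553/4 = 11537285/4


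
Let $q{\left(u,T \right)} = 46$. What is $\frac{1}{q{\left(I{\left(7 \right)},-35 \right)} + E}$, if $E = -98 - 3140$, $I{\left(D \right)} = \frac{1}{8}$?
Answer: $- \frac{1}{3192} \approx -0.00031328$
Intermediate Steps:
$I{\left(D \right)} = \frac{1}{8}$
$E = -3238$
$\frac{1}{q{\left(I{\left(7 \right)},-35 \right)} + E} = \frac{1}{46 - 3238} = \frac{1}{-3192} = - \frac{1}{3192}$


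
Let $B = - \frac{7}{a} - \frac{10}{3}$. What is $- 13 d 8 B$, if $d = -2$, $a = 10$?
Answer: $- \frac{12584}{15} \approx -838.93$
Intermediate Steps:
$B = - \frac{121}{30}$ ($B = - \frac{7}{10} - \frac{10}{3} = - \frac{121}{30} \approx -4.0333$)
$- 13 d 8 B = - 13 \left(\left(-2\right) 8\right) \left(- \frac{121}{30}\right) = \left(-13\right) \left(-16\right) \left(- \frac{121}{30}\right) = 208 \left(- \frac{121}{30}\right) = - \frac{12584}{15}$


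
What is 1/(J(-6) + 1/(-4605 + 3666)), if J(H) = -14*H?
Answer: 939/78875 ≈ 0.011905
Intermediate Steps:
1/(J(-6) + 1/(-4605 + 3666)) = 1/(-14*(-6) + 1/(-4605 + 3666)) = 1/(84 + 1/(-939)) = 1/(84 - 1/939) = 1/(78875/939) = 939/78875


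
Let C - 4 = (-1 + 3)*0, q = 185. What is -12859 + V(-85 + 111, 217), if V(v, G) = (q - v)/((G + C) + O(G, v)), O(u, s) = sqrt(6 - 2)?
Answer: -2867398/223 ≈ -12858.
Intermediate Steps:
C = 4 (C = 4 + (-1 + 3)*0 = 4 + 2*0 = 4 + 0 = 4)
O(u, s) = 2 (O(u, s) = sqrt(4) = 2)
V(v, G) = (185 - v)/(6 + G) (V(v, G) = (185 - v)/((G + 4) + 2) = (185 - v)/((4 + G) + 2) = (185 - v)/(6 + G))
-12859 + V(-85 + 111, 217) = -12859 + (185 - (-85 + 111))/(6 + 217) = -12859 + (185 - 1*26)/223 = -12859 + (185 - 26)/223 = -12859 + (1/223)*159 = -12859 + 159/223 = -2867398/223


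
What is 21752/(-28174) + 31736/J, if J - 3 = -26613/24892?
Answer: 11127820043356/677063481 ≈ 16435.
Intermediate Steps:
J = 48063/24892 (J = 3 - 26613/24892 = 48063/24892 ≈ 1.9309)
21752/(-28174) + 31736/J = 21752/(-28174) + 31736/(48063/24892) = 21752*(-1/28174) + 31736*(24892/48063) = -10876/14087 + 789972512/48063 = 11127820043356/677063481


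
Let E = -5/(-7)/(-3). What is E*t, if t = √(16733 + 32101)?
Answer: -5*√5426/7 ≈ -52.615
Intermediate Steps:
t = 3*√5426 (t = √48834 = 3*√5426 ≈ 220.98)
E = -5/21 (E = -5*(-⅐)*(-⅓) = (5/7)*(-⅓) = -5/21 ≈ -0.23810)
E*t = -5*√5426/7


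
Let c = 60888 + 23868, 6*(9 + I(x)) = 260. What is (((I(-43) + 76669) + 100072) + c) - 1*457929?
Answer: -589193/3 ≈ -1.9640e+5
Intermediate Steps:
I(x) = 103/3 (I(x) = -9 + (⅙)*260 = -9 + 130/3 = 103/3)
c = 84756
(((I(-43) + 76669) + 100072) + c) - 1*457929 = (((103/3 + 76669) + 100072) + 84756) - 1*457929 = ((230110/3 + 100072) + 84756) - 457929 = (530326/3 + 84756) - 457929 = 784594/3 - 457929 = -589193/3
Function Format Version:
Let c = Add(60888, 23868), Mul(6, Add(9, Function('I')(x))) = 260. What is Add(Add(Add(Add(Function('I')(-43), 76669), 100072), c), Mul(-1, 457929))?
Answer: Rational(-589193, 3) ≈ -1.9640e+5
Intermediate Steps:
Function('I')(x) = Rational(103, 3) (Function('I')(x) = Add(-9, Mul(Rational(1, 6), 260)) = Add(-9, Rational(130, 3)) = Rational(103, 3))
c = 84756
Add(Add(Add(Add(Function('I')(-43), 76669), 100072), c), Mul(-1, 457929)) = Add(Add(Add(Add(Rational(103, 3), 76669), 100072), 84756), Mul(-1, 457929)) = Add(Add(Add(Rational(230110, 3), 100072), 84756), -457929) = Add(Add(Rational(530326, 3), 84756), -457929) = Add(Rational(784594, 3), -457929) = Rational(-589193, 3)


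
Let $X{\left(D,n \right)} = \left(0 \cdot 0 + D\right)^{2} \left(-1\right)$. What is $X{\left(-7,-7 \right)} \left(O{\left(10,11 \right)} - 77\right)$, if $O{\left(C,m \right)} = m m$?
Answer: $-2156$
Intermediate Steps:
$O{\left(C,m \right)} = m^{2}$
$X{\left(D,n \right)} = - D^{2}$ ($X{\left(D,n \right)} = \left(0 + D\right)^{2} \left(-1\right) = D^{2} \left(-1\right) = - D^{2}$)
$X{\left(-7,-7 \right)} \left(O{\left(10,11 \right)} - 77\right) = - \left(-7\right)^{2} \left(11^{2} - 77\right) = \left(-1\right) 49 \left(121 - 77\right) = \left(-49\right) 44 = -2156$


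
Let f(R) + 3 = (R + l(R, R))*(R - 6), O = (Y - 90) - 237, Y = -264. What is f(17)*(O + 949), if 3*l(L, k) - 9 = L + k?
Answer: 366950/3 ≈ 1.2232e+5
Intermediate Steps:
l(L, k) = 3 + L/3 + k/3 (l(L, k) = 3 + (L + k)/3 = 3 + (L/3 + k/3) = 3 + L/3 + k/3)
O = -591 (O = (-264 - 90) - 237 = -354 - 237 = -591)
f(R) = -3 + (-6 + R)*(3 + 5*R/3) (f(R) = -3 + (R + (3 + R/3 + R/3))*(R - 6) = -3 + (R + (3 + 2*R/3))*(-6 + R) = -3 + (3 + 5*R/3)*(-6 + R) = -3 + (-6 + R)*(3 + 5*R/3))
f(17)*(O + 949) = (-21 - 7*17 + (5/3)*17²)*(-591 + 949) = (-21 - 119 + (5/3)*289)*358 = (-21 - 119 + 1445/3)*358 = (1025/3)*358 = 366950/3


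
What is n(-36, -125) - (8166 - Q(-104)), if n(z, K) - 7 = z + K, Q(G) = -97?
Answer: -8417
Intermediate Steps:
n(z, K) = 7 + K + z (n(z, K) = 7 + (z + K) = 7 + (K + z) = 7 + K + z)
n(-36, -125) - (8166 - Q(-104)) = (7 - 125 - 36) - (8166 - 1*(-97)) = -154 - (8166 + 97) = -154 - 1*8263 = -154 - 8263 = -8417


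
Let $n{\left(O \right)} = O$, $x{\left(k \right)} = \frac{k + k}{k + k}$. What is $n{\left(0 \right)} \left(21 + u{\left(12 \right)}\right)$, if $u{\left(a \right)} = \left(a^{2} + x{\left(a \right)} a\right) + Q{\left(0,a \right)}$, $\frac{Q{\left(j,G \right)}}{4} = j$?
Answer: $0$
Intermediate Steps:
$x{\left(k \right)} = 1$ ($x{\left(k \right)} = \frac{2 k}{2 k} = 2 k \frac{1}{2 k} = 1$)
$Q{\left(j,G \right)} = 4 j$
$u{\left(a \right)} = a + a^{2}$ ($u{\left(a \right)} = \left(a^{2} + 1 a\right) + 4 \cdot 0 = \left(a^{2} + a\right) + 0 = \left(a + a^{2}\right) + 0 = a + a^{2}$)
$n{\left(0 \right)} \left(21 + u{\left(12 \right)}\right) = 0 \left(21 + 12 \left(1 + 12\right)\right) = 0 \left(21 + 12 \cdot 13\right) = 0 \left(21 + 156\right) = 0 \cdot 177 = 0$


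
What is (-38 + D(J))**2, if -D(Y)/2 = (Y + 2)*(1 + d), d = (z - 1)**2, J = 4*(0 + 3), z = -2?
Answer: 101124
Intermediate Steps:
J = 12 (J = 4*3 = 12)
d = 9 (d = (-2 - 1)**2 = (-3)**2 = 9)
D(Y) = -40 - 20*Y (D(Y) = -2*(Y + 2)*(1 + 9) = -2*(2 + Y)*10 = -2*(20 + 10*Y) = -40 - 20*Y)
(-38 + D(J))**2 = (-38 + (-40 - 20*12))**2 = (-38 + (-40 - 240))**2 = (-38 - 280)**2 = (-318)**2 = 101124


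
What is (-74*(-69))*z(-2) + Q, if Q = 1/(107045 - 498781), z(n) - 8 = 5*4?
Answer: 56005712447/391736 ≈ 1.4297e+5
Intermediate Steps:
z(n) = 28 (z(n) = 8 + 5*4 = 8 + 20 = 28)
Q = -1/391736 (Q = 1/(-391736) = -1/391736 ≈ -2.5527e-6)
(-74*(-69))*z(-2) + Q = -74*(-69)*28 - 1/391736 = 5106*28 - 1/391736 = 142968 - 1/391736 = 56005712447/391736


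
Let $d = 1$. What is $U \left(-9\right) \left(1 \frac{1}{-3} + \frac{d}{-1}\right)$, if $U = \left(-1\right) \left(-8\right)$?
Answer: $96$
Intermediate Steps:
$U = 8$
$U \left(-9\right) \left(1 \frac{1}{-3} + \frac{d}{-1}\right) = 8 \left(-9\right) \left(1 \frac{1}{-3} + 1 \frac{1}{-1}\right) = - 72 \left(1 \left(- \frac{1}{3}\right) + 1 \left(-1\right)\right) = - 72 \left(- \frac{1}{3} - 1\right) = \left(-72\right) \left(- \frac{4}{3}\right) = 96$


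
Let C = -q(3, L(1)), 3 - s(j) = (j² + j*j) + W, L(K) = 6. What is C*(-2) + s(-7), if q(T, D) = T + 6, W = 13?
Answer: -90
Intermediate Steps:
q(T, D) = 6 + T
s(j) = -10 - 2*j² (s(j) = 3 - ((j² + j*j) + 13) = 3 - ((j² + j²) + 13) = 3 - (2*j² + 13) = 3 - (13 + 2*j²) = 3 + (-13 - 2*j²) = -10 - 2*j²)
C = -9 (C = -(6 + 3) = -1*9 = -9)
C*(-2) + s(-7) = -9*(-2) + (-10 - 2*(-7)²) = 18 + (-10 - 2*49) = 18 + (-10 - 98) = 18 - 108 = -90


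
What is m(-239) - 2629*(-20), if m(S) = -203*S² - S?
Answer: -11542744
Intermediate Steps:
m(S) = -S - 203*S²
m(-239) - 2629*(-20) = -1*(-239)*(1 + 203*(-239)) - 2629*(-20) = -1*(-239)*(1 - 48517) + 52580 = -1*(-239)*(-48516) + 52580 = -11595324 + 52580 = -11542744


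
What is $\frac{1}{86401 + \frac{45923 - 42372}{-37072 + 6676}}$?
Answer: $\frac{30396}{2626241245} \approx 1.1574 \cdot 10^{-5}$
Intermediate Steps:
$\frac{1}{86401 + \frac{45923 - 42372}{-37072 + 6676}} = \frac{1}{86401 + \frac{3551}{-30396}} = \frac{1}{86401 + 3551 \left(- \frac{1}{30396}\right)} = \frac{1}{86401 - \frac{3551}{30396}} = \frac{1}{\frac{2626241245}{30396}} = \frac{30396}{2626241245}$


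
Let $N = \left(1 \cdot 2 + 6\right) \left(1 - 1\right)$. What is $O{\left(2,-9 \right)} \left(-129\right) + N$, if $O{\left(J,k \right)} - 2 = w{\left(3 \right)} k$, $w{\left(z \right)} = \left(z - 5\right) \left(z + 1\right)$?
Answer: $-9546$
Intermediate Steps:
$w{\left(z \right)} = \left(1 + z\right) \left(-5 + z\right)$ ($w{\left(z \right)} = \left(-5 + z\right) \left(1 + z\right) = \left(1 + z\right) \left(-5 + z\right)$)
$O{\left(J,k \right)} = 2 - 8 k$ ($O{\left(J,k \right)} = 2 + \left(-5 + 3^{2} - 12\right) k = 2 + \left(-5 + 9 - 12\right) k = 2 - 8 k$)
$N = 0$ ($N = \left(2 + 6\right) 0 = 8 \cdot 0 = 0$)
$O{\left(2,-9 \right)} \left(-129\right) + N = \left(2 - -72\right) \left(-129\right) + 0 = \left(2 + 72\right) \left(-129\right) + 0 = 74 \left(-129\right) + 0 = -9546 + 0 = -9546$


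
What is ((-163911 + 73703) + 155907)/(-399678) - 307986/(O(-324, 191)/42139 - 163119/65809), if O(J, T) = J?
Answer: 113786019359335761955/918592424947482 ≈ 1.2387e+5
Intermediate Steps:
((-163911 + 73703) + 155907)/(-399678) - 307986/(O(-324, 191)/42139 - 163119/65809) = ((-163911 + 73703) + 155907)/(-399678) - 307986/(-324/42139 - 163119/65809) = (-90208 + 155907)*(-1/399678) - 307986/(-324*1/42139 - 163119*1/65809) = 65699*(-1/399678) - 307986/(-324/42139 - 163119/65809) = -65699/399678 - 307986/(-6894993657/2773125451) = -65699/399678 - 307986*(-2773125451/6894993657) = -65699/399678 + 284694605050562/2298331219 = 113786019359335761955/918592424947482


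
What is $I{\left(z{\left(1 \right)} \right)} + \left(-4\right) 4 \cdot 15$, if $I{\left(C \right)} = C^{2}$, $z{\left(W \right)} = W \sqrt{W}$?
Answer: $-239$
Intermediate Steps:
$z{\left(W \right)} = W^{\frac{3}{2}}$
$I{\left(z{\left(1 \right)} \right)} + \left(-4\right) 4 \cdot 15 = \left(1^{\frac{3}{2}}\right)^{2} + \left(-4\right) 4 \cdot 15 = 1^{2} - 240 = 1 - 240 = -239$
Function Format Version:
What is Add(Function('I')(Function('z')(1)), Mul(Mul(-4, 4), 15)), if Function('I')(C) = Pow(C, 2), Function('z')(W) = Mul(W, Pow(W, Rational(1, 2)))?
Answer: -239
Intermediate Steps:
Function('z')(W) = Pow(W, Rational(3, 2))
Add(Function('I')(Function('z')(1)), Mul(Mul(-4, 4), 15)) = Add(Pow(Pow(1, Rational(3, 2)), 2), Mul(Mul(-4, 4), 15)) = Add(Pow(1, 2), Mul(-16, 15)) = Add(1, -240) = -239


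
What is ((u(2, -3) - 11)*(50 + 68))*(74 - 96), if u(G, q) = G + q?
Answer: 31152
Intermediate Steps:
((u(2, -3) - 11)*(50 + 68))*(74 - 96) = (((2 - 3) - 11)*(50 + 68))*(74 - 96) = ((-1 - 11)*118)*(-22) = -12*118*(-22) = -1416*(-22) = 31152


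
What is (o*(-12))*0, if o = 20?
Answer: 0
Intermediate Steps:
(o*(-12))*0 = (20*(-12))*0 = -240*0 = 0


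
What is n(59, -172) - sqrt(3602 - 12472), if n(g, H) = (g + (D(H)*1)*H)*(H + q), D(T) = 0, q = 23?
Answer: -8791 - I*sqrt(8870) ≈ -8791.0 - 94.181*I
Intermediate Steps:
n(g, H) = g*(23 + H) (n(g, H) = (g + (0*1)*H)*(H + 23) = (g + 0*H)*(23 + H) = (g + 0)*(23 + H) = g*(23 + H))
n(59, -172) - sqrt(3602 - 12472) = 59*(23 - 172) - sqrt(3602 - 12472) = 59*(-149) - sqrt(-8870) = -8791 - I*sqrt(8870)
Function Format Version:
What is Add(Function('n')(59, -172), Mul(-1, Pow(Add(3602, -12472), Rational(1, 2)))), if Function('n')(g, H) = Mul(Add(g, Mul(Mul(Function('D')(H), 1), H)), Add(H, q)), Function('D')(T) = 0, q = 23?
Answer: Add(-8791, Mul(-1, I, Pow(8870, Rational(1, 2)))) ≈ Add(-8791.0, Mul(-94.181, I))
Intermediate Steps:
Function('n')(g, H) = Mul(g, Add(23, H)) (Function('n')(g, H) = Mul(Add(g, Mul(Mul(0, 1), H)), Add(H, 23)) = Mul(Add(g, Mul(0, H)), Add(23, H)) = Mul(Add(g, 0), Add(23, H)) = Mul(g, Add(23, H)))
Add(Function('n')(59, -172), Mul(-1, Pow(Add(3602, -12472), Rational(1, 2)))) = Add(Mul(59, Add(23, -172)), Mul(-1, Pow(Add(3602, -12472), Rational(1, 2)))) = Add(Mul(59, -149), Mul(-1, Pow(-8870, Rational(1, 2)))) = Add(-8791, Mul(-1, Mul(I, Pow(8870, Rational(1, 2))))) = Add(-8791, Mul(-1, I, Pow(8870, Rational(1, 2))))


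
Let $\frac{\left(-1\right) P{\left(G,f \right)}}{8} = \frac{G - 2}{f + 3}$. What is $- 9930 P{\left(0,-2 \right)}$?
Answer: $-158880$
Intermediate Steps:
$P{\left(G,f \right)} = - \frac{8 \left(-2 + G\right)}{3 + f}$ ($P{\left(G,f \right)} = - 8 \frac{G - 2}{f + 3} = - 8 \frac{-2 + G}{3 + f} = - \frac{8 \left(-2 + G\right)}{3 + f}$)
$- 9930 P{\left(0,-2 \right)} = - 9930 \frac{8 \left(2 - 0\right)}{3 - 2} = - 9930 \frac{8 \left(2 + 0\right)}{1} = - 9930 \cdot 8 \cdot 1 \cdot 2 = \left(-9930\right) 16 = -158880$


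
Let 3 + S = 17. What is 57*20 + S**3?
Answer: 3884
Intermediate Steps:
S = 14 (S = -3 + 17 = 14)
57*20 + S**3 = 57*20 + 14**3 = 1140 + 2744 = 3884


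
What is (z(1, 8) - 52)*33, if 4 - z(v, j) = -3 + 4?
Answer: -1617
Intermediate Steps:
z(v, j) = 3 (z(v, j) = 4 - (-3 + 4) = 4 - 1*1 = 4 - 1 = 3)
(z(1, 8) - 52)*33 = (3 - 52)*33 = -49*33 = -1617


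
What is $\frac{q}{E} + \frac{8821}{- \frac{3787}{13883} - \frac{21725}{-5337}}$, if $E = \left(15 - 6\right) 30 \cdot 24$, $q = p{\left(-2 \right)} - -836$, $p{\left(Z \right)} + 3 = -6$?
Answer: $\frac{1058856790282073}{455863068720} \approx 2322.8$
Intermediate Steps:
$p{\left(Z \right)} = -9$ ($p{\left(Z \right)} = -3 - 6 = -9$)
$q = 827$ ($q = -9 - -836 = -9 + 836 = 827$)
$E = 6480$ ($E = 9 \cdot 30 \cdot 24 = 270 \cdot 24 = 6480$)
$\frac{q}{E} + \frac{8821}{- \frac{3787}{13883} - \frac{21725}{-5337}} = \frac{827}{6480} + \frac{8821}{- \frac{3787}{13883} - \frac{21725}{-5337}} = 827 \cdot \frac{1}{6480} + \frac{8821}{\left(-3787\right) \frac{1}{13883} - - \frac{21725}{5337}} = \frac{827}{6480} + \frac{8821}{- \frac{3787}{13883} + \frac{21725}{5337}} = \frac{827}{6480} + \frac{8821}{\frac{281396956}{74093571}} = \frac{827}{6480} + 8821 \cdot \frac{74093571}{281396956} = \frac{827}{6480} + \frac{653579389791}{281396956} = \frac{1058856790282073}{455863068720}$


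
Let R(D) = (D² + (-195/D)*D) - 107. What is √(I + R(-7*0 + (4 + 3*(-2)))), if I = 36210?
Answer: 134*√2 ≈ 189.50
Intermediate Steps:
R(D) = -302 + D² (R(D) = (D² - 195) - 107 = (-195 + D²) - 107 = -302 + D²)
√(I + R(-7*0 + (4 + 3*(-2)))) = √(36210 + (-302 + (-7*0 + (4 + 3*(-2)))²)) = √(36210 + (-302 + (0 + (4 - 6))²)) = √(36210 + (-302 + (0 - 2)²)) = √(36210 + (-302 + (-2)²)) = √(36210 + (-302 + 4)) = √(36210 - 298) = √35912 = 134*√2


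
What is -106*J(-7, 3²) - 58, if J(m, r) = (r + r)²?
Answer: -34402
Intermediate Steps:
J(m, r) = 4*r² (J(m, r) = (2*r)² = 4*r²)
-106*J(-7, 3²) - 58 = -424*(3²)² - 58 = -424*9² - 58 = -424*81 - 58 = -106*324 - 58 = -34344 - 58 = -34402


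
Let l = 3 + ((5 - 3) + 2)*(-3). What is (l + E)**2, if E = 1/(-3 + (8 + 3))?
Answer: 5041/64 ≈ 78.766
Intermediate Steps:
E = 1/8 (E = 1/(-3 + 11) = 1/8 ≈ 0.12500)
l = -9 (l = 3 + (2 + 2)*(-3) = 3 + 4*(-3) = 3 - 12 = -9)
(l + E)**2 = (-9 + 1/8)**2 = (-71/8)**2 = 5041/64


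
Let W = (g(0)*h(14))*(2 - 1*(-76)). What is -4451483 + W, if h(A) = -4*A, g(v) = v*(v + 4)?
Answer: -4451483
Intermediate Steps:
g(v) = v*(4 + v)
W = 0 (W = ((0*(4 + 0))*(-4*14))*(2 - 1*(-76)) = ((0*4)*(-56))*(2 + 76) = (0*(-56))*78 = 0*78 = 0)
-4451483 + W = -4451483 + 0 = -4451483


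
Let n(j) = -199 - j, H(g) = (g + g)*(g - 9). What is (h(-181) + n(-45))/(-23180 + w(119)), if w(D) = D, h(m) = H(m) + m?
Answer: -22815/7687 ≈ -2.9680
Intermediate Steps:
H(g) = 2*g*(-9 + g) (H(g) = (2*g)*(-9 + g) = 2*g*(-9 + g))
h(m) = m + 2*m*(-9 + m) (h(m) = 2*m*(-9 + m) + m = m + 2*m*(-9 + m))
(h(-181) + n(-45))/(-23180 + w(119)) = (-181*(-17 + 2*(-181)) + (-199 - 1*(-45)))/(-23180 + 119) = (-181*(-17 - 362) + (-199 + 45))/(-23061) = (-181*(-379) - 154)*(-1/23061) = (68599 - 154)*(-1/23061) = 68445*(-1/23061) = -22815/7687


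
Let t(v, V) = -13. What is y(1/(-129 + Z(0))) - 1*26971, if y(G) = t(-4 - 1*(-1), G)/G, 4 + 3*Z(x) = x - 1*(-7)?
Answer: -25307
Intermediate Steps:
Z(x) = 1 + x/3 (Z(x) = -4/3 + (x - 1*(-7))/3 = -4/3 + (x + 7)/3 = -4/3 + (7 + x)/3 = -4/3 + (7/3 + x/3) = 1 + x/3)
y(G) = -13/G
y(1/(-129 + Z(0))) - 1*26971 = -(-1664 + 0) - 1*26971 = -13/(1/(-129 + (1 + 0))) - 26971 = -13/(1/(-129 + 1)) - 26971 = -13/(1/(-128)) - 26971 = -13/(-1/128) - 26971 = -13*(-128) - 26971 = 1664 - 26971 = -25307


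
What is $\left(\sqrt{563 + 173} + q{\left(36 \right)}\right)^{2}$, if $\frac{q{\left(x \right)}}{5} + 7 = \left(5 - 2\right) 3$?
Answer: $836 + 80 \sqrt{46} \approx 1378.6$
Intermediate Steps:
$q{\left(x \right)} = 10$ ($q{\left(x \right)} = -35 + 5 \left(5 - 2\right) 3 = -35 + 5 \cdot 3 \cdot 3 = -35 + 5 \cdot 9 = -35 + 45 = 10$)
$\left(\sqrt{563 + 173} + q{\left(36 \right)}\right)^{2} = \left(\sqrt{563 + 173} + 10\right)^{2} = \left(\sqrt{736} + 10\right)^{2} = \left(4 \sqrt{46} + 10\right)^{2} = \left(10 + 4 \sqrt{46}\right)^{2}$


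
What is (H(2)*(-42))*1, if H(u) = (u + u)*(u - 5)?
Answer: 504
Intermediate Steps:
H(u) = 2*u*(-5 + u) (H(u) = (2*u)*(-5 + u) = 2*u*(-5 + u))
(H(2)*(-42))*1 = ((2*2*(-5 + 2))*(-42))*1 = ((2*2*(-3))*(-42))*1 = -12*(-42)*1 = 504*1 = 504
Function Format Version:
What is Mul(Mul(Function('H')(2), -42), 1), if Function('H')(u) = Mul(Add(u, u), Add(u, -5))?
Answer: 504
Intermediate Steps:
Function('H')(u) = Mul(2, u, Add(-5, u)) (Function('H')(u) = Mul(Mul(2, u), Add(-5, u)) = Mul(2, u, Add(-5, u)))
Mul(Mul(Function('H')(2), -42), 1) = Mul(Mul(Mul(2, 2, Add(-5, 2)), -42), 1) = Mul(Mul(Mul(2, 2, -3), -42), 1) = Mul(Mul(-12, -42), 1) = Mul(504, 1) = 504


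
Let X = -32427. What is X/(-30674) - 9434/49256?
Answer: 326961449/377719636 ≈ 0.86562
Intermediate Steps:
X/(-30674) - 9434/49256 = -32427/(-30674) - 9434/49256 = -32427*(-1/30674) - 9434*1/49256 = 32427/30674 - 4717/24628 = 326961449/377719636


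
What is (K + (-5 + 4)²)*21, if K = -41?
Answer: -840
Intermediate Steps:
(K + (-5 + 4)²)*21 = (-41 + (-5 + 4)²)*21 = (-41 + (-1)²)*21 = (-41 + 1)*21 = -40*21 = -840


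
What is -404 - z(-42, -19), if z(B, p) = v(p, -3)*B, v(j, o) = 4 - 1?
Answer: -278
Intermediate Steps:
v(j, o) = 3
z(B, p) = 3*B
-404 - z(-42, -19) = -404 - 3*(-42) = -404 - 1*(-126) = -404 + 126 = -278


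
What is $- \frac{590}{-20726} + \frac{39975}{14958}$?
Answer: $\frac{139557845}{51669918} \approx 2.701$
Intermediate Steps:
$- \frac{590}{-20726} + \frac{39975}{14958} = \left(-590\right) \left(- \frac{1}{20726}\right) + 39975 \cdot \frac{1}{14958} = \frac{295}{10363} + \frac{13325}{4986} = \frac{139557845}{51669918}$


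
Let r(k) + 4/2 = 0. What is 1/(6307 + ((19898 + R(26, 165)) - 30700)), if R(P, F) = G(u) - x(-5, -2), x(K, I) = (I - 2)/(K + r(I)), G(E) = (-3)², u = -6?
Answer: -7/31406 ≈ -0.00022289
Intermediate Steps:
r(k) = -2 (r(k) = -2 + 0 = -2)
G(E) = 9
x(K, I) = (-2 + I)/(-2 + K) (x(K, I) = (I - 2)/(K - 2) = (-2 + I)/(-2 + K))
R(P, F) = 59/7 (R(P, F) = 9 - (-2 - 2)/(-2 - 5) = 9 - (-4)/(-7) = 9 - (-1)*(-4)/7 = 9 - 1*4/7 = 9 - 4/7 = 59/7)
1/(6307 + ((19898 + R(26, 165)) - 30700)) = 1/(6307 + ((19898 + 59/7) - 30700)) = 1/(6307 + (139345/7 - 30700)) = 1/(6307 - 75555/7) = 1/(-31406/7) = -7/31406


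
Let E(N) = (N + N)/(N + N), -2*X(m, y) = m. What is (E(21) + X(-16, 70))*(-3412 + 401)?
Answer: -27099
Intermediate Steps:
X(m, y) = -m/2
E(N) = 1 (E(N) = (2*N)/((2*N)) = (2*N)*(1/(2*N)) = 1)
(E(21) + X(-16, 70))*(-3412 + 401) = (1 - ½*(-16))*(-3412 + 401) = (1 + 8)*(-3011) = 9*(-3011) = -27099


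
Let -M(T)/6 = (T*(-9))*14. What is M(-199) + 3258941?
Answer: 3108497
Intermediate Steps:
M(T) = 756*T (M(T) = -6*T*(-9)*14 = -6*(-9*T)*14 = -(-756)*T = 756*T)
M(-199) + 3258941 = 756*(-199) + 3258941 = -150444 + 3258941 = 3108497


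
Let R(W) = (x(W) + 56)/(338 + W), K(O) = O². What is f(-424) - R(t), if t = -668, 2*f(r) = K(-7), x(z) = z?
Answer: 2491/110 ≈ 22.645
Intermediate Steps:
f(r) = 49/2 (f(r) = (½)*(-7)² = (½)*49 = 49/2)
R(W) = (56 + W)/(338 + W) (R(W) = (W + 56)/(338 + W) = (56 + W)/(338 + W))
f(-424) - R(t) = 49/2 - (56 - 668)/(338 - 668) = 49/2 - (-612)/(-330) = 49/2 - (-1)*(-612)/330 = 49/2 - 1*102/55 = 49/2 - 102/55 = 2491/110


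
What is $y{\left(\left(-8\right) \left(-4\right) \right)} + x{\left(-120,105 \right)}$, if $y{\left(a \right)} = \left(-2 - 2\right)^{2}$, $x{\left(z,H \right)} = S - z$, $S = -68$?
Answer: $68$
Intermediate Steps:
$x{\left(z,H \right)} = -68 - z$
$y{\left(a \right)} = 16$ ($y{\left(a \right)} = \left(-4\right)^{2} = 16$)
$y{\left(\left(-8\right) \left(-4\right) \right)} + x{\left(-120,105 \right)} = 16 - -52 = 16 + \left(-68 + 120\right) = 16 + 52 = 68$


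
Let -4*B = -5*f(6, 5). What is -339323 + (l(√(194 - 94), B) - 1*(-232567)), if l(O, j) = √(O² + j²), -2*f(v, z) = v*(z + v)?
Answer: -106756 + 5*√1153/4 ≈ -1.0671e+5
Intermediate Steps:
f(v, z) = -v*(v + z)/2 (f(v, z) = -v*(z + v)/2 = -v*(v + z)/2)
B = -165/4 (B = -(-5)*(-½*6*(6 + 5))/4 = -(-5)*(-½*6*11)/4 = -(-5)*(-33)/4 = -¼*165 = -165/4 ≈ -41.250)
-339323 + (l(√(194 - 94), B) - 1*(-232567)) = -339323 + (√((√(194 - 94))² + (-165/4)²) - 1*(-232567)) = -339323 + (√((√100)² + 27225/16) + 232567) = -339323 + (√(10² + 27225/16) + 232567) = -339323 + (√(100 + 27225/16) + 232567) = -339323 + (√(28825/16) + 232567) = -339323 + (5*√1153/4 + 232567) = -339323 + (232567 + 5*√1153/4) = -106756 + 5*√1153/4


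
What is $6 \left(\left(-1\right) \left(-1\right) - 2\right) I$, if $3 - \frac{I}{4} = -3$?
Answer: $-144$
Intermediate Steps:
$I = 24$ ($I = 12 - -12 = 12 + 12 = 24$)
$6 \left(\left(-1\right) \left(-1\right) - 2\right) I = 6 \left(\left(-1\right) \left(-1\right) - 2\right) 24 = 6 \left(1 - 2\right) 24 = 6 \left(-1\right) 24 = \left(-6\right) 24 = -144$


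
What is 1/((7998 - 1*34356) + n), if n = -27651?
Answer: -1/54009 ≈ -1.8515e-5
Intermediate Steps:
1/((7998 - 1*34356) + n) = 1/((7998 - 1*34356) - 27651) = 1/((7998 - 34356) - 27651) = 1/(-26358 - 27651) = 1/(-54009) = -1/54009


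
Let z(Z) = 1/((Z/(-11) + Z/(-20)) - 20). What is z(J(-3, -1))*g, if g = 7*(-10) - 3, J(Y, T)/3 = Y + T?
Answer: 4015/1007 ≈ 3.9871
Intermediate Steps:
J(Y, T) = 3*T + 3*Y (J(Y, T) = 3*(Y + T) = 3*(T + Y) = 3*T + 3*Y)
g = -73 (g = -70 - 3 = -73)
z(Z) = 1/(-20 - 31*Z/220) (z(Z) = 1/((Z*(-1/11) + Z*(-1/20)) - 20) = 1/((-Z/11 - Z/20) - 20) = 1/(-31*Z/220 - 20) = 1/(-20 - 31*Z/220))
z(J(-3, -1))*g = -220/(4400 + 31*(3*(-1) + 3*(-3)))*(-73) = -220/(4400 + 31*(-3 - 9))*(-73) = -220/(4400 + 31*(-12))*(-73) = -220/(4400 - 372)*(-73) = -220/4028*(-73) = -220*1/4028*(-73) = -55/1007*(-73) = 4015/1007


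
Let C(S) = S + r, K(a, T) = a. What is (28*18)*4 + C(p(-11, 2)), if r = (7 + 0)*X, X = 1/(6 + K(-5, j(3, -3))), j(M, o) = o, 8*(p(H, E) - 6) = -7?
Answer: 16225/8 ≈ 2028.1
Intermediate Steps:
p(H, E) = 41/8 (p(H, E) = 6 + (⅛)*(-7) = 6 - 7/8 = 41/8)
X = 1 (X = 1/(6 - 5) = 1/1 = 1)
r = 7 (r = (7 + 0)*1 = 7*1 = 7)
C(S) = 7 + S (C(S) = S + 7 = 7 + S)
(28*18)*4 + C(p(-11, 2)) = (28*18)*4 + (7 + 41/8) = 504*4 + 97/8 = 2016 + 97/8 = 16225/8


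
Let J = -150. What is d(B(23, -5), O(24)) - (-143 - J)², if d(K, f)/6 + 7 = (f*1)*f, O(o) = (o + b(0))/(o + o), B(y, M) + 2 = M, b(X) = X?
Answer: -179/2 ≈ -89.500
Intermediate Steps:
B(y, M) = -2 + M
O(o) = ½ (O(o) = (o + 0)/(o + o) = o/((2*o)) = o*(1/(2*o)) = ½)
d(K, f) = -42 + 6*f² (d(K, f) = -42 + 6*((f*1)*f) = -42 + 6*(f*f) = -42 + 6*f²)
d(B(23, -5), O(24)) - (-143 - J)² = (-42 + 6*(½)²) - (-143 - 1*(-150))² = (-42 + 6*(¼)) - (-143 + 150)² = (-42 + 3/2) - 1*7² = -81/2 - 1*49 = -81/2 - 49 = -179/2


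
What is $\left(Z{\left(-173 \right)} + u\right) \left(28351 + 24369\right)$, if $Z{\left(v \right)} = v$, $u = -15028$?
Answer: $-801396720$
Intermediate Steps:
$\left(Z{\left(-173 \right)} + u\right) \left(28351 + 24369\right) = \left(-173 - 15028\right) \left(28351 + 24369\right) = \left(-15201\right) 52720 = -801396720$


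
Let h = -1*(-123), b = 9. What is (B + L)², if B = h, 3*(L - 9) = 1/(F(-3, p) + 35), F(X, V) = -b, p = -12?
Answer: 106028209/6084 ≈ 17427.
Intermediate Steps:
F(X, V) = -9 (F(X, V) = -1*9 = -9)
h = 123
L = 703/78 (L = 9 + 1/(3*(-9 + 35)) = 9 + (⅓)/26 = 9 + (⅓)*(1/26) = 9 + 1/78 = 703/78 ≈ 9.0128)
B = 123
(B + L)² = (123 + 703/78)² = (10297/78)² = 106028209/6084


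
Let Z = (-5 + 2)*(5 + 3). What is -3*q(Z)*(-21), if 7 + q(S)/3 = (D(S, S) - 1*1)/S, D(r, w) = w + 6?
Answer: -9387/8 ≈ -1173.4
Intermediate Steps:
D(r, w) = 6 + w
Z = -24 (Z = -3*8 = -24)
q(S) = -21 + 3*(5 + S)/S (q(S) = -21 + 3*(((6 + S) - 1*1)/S) = -21 + 3*(((6 + S) - 1)/S) = -21 + 3*((5 + S)/S) = -21 + 3*(5 + S)/S)
-3*q(Z)*(-21) = -3*(-18 + 15/(-24))*(-21) = -3*(-18 + 15*(-1/24))*(-21) = -3*(-18 - 5/8)*(-21) = -3*(-149/8)*(-21) = (447/8)*(-21) = -9387/8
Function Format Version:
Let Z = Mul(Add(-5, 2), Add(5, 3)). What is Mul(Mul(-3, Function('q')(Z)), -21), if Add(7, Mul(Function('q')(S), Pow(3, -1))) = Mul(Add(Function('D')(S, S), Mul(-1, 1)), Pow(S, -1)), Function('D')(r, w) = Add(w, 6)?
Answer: Rational(-9387, 8) ≈ -1173.4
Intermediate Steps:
Function('D')(r, w) = Add(6, w)
Z = -24 (Z = Mul(-3, 8) = -24)
Function('q')(S) = Add(-21, Mul(3, Pow(S, -1), Add(5, S))) (Function('q')(S) = Add(-21, Mul(3, Mul(Add(Add(6, S), Mul(-1, 1)), Pow(S, -1)))) = Add(-21, Mul(3, Mul(Add(Add(6, S), -1), Pow(S, -1)))) = Add(-21, Mul(3, Mul(Add(5, S), Pow(S, -1)))) = Add(-21, Mul(3, Mul(Pow(S, -1), Add(5, S)))) = Add(-21, Mul(3, Pow(S, -1), Add(5, S))))
Mul(Mul(-3, Function('q')(Z)), -21) = Mul(Mul(-3, Add(-18, Mul(15, Pow(-24, -1)))), -21) = Mul(Mul(-3, Add(-18, Mul(15, Rational(-1, 24)))), -21) = Mul(Mul(-3, Add(-18, Rational(-5, 8))), -21) = Mul(Mul(-3, Rational(-149, 8)), -21) = Mul(Rational(447, 8), -21) = Rational(-9387, 8)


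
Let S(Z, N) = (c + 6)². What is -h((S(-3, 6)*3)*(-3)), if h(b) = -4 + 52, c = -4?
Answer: -48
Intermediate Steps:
S(Z, N) = 4 (S(Z, N) = (-4 + 6)² = 2² = 4)
h(b) = 48
-h((S(-3, 6)*3)*(-3)) = -1*48 = -48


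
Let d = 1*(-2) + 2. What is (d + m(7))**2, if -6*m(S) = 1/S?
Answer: 1/1764 ≈ 0.00056689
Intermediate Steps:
m(S) = -1/(6*S)
d = 0 (d = -2 + 2 = 0)
(d + m(7))**2 = (0 - 1/6/7)**2 = (0 - 1/6*1/7)**2 = (0 - 1/42)**2 = (-1/42)**2 = 1/1764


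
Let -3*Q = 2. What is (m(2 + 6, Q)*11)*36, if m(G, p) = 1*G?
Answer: 3168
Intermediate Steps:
Q = -⅔ (Q = -⅓*2 = -⅔ ≈ -0.66667)
m(G, p) = G
(m(2 + 6, Q)*11)*36 = ((2 + 6)*11)*36 = (8*11)*36 = 88*36 = 3168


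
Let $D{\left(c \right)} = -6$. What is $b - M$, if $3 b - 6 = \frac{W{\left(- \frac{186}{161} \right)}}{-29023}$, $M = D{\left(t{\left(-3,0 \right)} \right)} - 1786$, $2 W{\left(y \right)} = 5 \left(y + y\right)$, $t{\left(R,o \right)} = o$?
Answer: $\frac{8382829492}{4672703} \approx 1794.0$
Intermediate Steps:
$W{\left(y \right)} = 5 y$ ($W{\left(y \right)} = \frac{5 \left(y + y\right)}{2} = \frac{5 \cdot 2 y}{2} = \frac{10 y}{2} = 5 y$)
$M = -1792$ ($M = -6 - 1786 = -1792$)
$b = \frac{9345716}{4672703}$ ($b = 2 + \frac{5 \left(- \frac{186}{161}\right) \frac{1}{-29023}}{3} = 2 + \frac{5 \left(\left(-186\right) \frac{1}{161}\right) \left(- \frac{1}{29023}\right)}{3} = 2 + \frac{5 \left(- \frac{186}{161}\right) \left(- \frac{1}{29023}\right)}{3} = 2 + \frac{\left(- \frac{930}{161}\right) \left(- \frac{1}{29023}\right)}{3} = 2 + \frac{1}{3} \cdot \frac{930}{4672703} = 2 + \frac{310}{4672703} = \frac{9345716}{4672703} \approx 2.0001$)
$b - M = \frac{9345716}{4672703} - -1792 = \frac{9345716}{4672703} + 1792 = \frac{8382829492}{4672703}$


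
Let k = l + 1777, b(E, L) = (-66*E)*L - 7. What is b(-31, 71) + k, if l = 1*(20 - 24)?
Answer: 147032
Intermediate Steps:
b(E, L) = -7 - 66*E*L (b(E, L) = -66*E*L - 7 = -7 - 66*E*L)
l = -4 (l = 1*(-4) = -4)
k = 1773 (k = -4 + 1777 = 1773)
b(-31, 71) + k = (-7 - 66*(-31)*71) + 1773 = (-7 + 145266) + 1773 = 145259 + 1773 = 147032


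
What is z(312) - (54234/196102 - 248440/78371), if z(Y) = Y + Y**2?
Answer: 750445598769209/7684354921 ≈ 97659.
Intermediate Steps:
z(312) - (54234/196102 - 248440/78371) = 312*(1 + 312) - (54234/196102 - 248440/78371) = 312*313 - (54234*(1/196102) - 248440*1/78371) = 97656 - (27117/98051 - 248440/78371) = 97656 - 1*(-22234604033/7684354921) = 97656 + 22234604033/7684354921 = 750445598769209/7684354921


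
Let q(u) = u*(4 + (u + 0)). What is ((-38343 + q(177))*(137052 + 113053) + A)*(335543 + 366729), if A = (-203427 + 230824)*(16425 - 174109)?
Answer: -4141459982700416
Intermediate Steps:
A = -4320068548 (A = 27397*(-157684) = -4320068548)
q(u) = u*(4 + u)
((-38343 + q(177))*(137052 + 113053) + A)*(335543 + 366729) = ((-38343 + 177*(4 + 177))*(137052 + 113053) - 4320068548)*(335543 + 366729) = ((-38343 + 177*181)*250105 - 4320068548)*702272 = ((-38343 + 32037)*250105 - 4320068548)*702272 = (-6306*250105 - 4320068548)*702272 = (-1577162130 - 4320068548)*702272 = -5897230678*702272 = -4141459982700416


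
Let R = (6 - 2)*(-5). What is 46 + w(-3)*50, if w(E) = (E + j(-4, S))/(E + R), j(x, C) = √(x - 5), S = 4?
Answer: 1208/23 - 150*I/23 ≈ 52.522 - 6.5217*I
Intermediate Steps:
j(x, C) = √(-5 + x)
R = -20 (R = 4*(-5) = -20)
w(E) = (E + 3*I)/(-20 + E) (w(E) = (E + √(-5 - 4))/(E - 20) = (E + √(-9))/(-20 + E) = (E + 3*I)/(-20 + E))
46 + w(-3)*50 = 46 + ((-3 + 3*I)/(-20 - 3))*50 = 46 + ((-3 + 3*I)/(-23))*50 = 46 - (-3 + 3*I)/23*50 = 46 + (3/23 - 3*I/23)*50 = 46 + (150/23 - 150*I/23) = 1208/23 - 150*I/23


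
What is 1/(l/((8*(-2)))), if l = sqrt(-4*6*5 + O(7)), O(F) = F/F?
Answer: 16*I*sqrt(119)/119 ≈ 1.4667*I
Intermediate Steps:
O(F) = 1
l = I*sqrt(119) (l = sqrt(-4*6*5 + 1) = sqrt(-24*5 + 1) = sqrt(-120 + 1) = sqrt(-119) = I*sqrt(119) ≈ 10.909*I)
1/(l/((8*(-2)))) = 1/((I*sqrt(119))/((8*(-2)))) = 1/((I*sqrt(119))/(-16)) = 1/(-I*sqrt(119)/16) = 16*I*sqrt(119)/119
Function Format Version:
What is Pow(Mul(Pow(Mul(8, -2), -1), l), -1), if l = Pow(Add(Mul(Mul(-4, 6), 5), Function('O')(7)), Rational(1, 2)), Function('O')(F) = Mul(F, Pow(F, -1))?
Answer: Mul(Rational(16, 119), I, Pow(119, Rational(1, 2))) ≈ Mul(1.4667, I)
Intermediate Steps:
Function('O')(F) = 1
l = Mul(I, Pow(119, Rational(1, 2))) (l = Pow(Add(Mul(Mul(-4, 6), 5), 1), Rational(1, 2)) = Pow(Add(Mul(-24, 5), 1), Rational(1, 2)) = Pow(Add(-120, 1), Rational(1, 2)) = Pow(-119, Rational(1, 2)) = Mul(I, Pow(119, Rational(1, 2))) ≈ Mul(10.909, I))
Pow(Mul(Pow(Mul(8, -2), -1), l), -1) = Pow(Mul(Pow(Mul(8, -2), -1), Mul(I, Pow(119, Rational(1, 2)))), -1) = Pow(Mul(Pow(-16, -1), Mul(I, Pow(119, Rational(1, 2)))), -1) = Pow(Mul(Rational(-1, 16), Mul(I, Pow(119, Rational(1, 2)))), -1) = Pow(Mul(Rational(-1, 16), I, Pow(119, Rational(1, 2))), -1) = Mul(Rational(16, 119), I, Pow(119, Rational(1, 2)))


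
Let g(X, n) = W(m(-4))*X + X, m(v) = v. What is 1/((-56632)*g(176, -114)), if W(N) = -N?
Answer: -1/49836160 ≈ -2.0066e-8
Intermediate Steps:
g(X, n) = 5*X (g(X, n) = (-1*(-4))*X + X = 4*X + X = 5*X)
1/((-56632)*g(176, -114)) = 1/((-56632)*((5*176))) = -1/56632/880 = -1/56632*1/880 = -1/49836160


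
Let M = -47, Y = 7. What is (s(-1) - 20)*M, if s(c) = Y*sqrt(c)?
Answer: 940 - 329*I ≈ 940.0 - 329.0*I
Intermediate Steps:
s(c) = 7*sqrt(c)
(s(-1) - 20)*M = (7*sqrt(-1) - 20)*(-47) = (7*I - 20)*(-47) = (-20 + 7*I)*(-47) = 940 - 329*I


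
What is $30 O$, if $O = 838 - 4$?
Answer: $25020$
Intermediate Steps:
$O = 834$ ($O = 838 - 4 = 834$)
$30 O = 30 \cdot 834 = 25020$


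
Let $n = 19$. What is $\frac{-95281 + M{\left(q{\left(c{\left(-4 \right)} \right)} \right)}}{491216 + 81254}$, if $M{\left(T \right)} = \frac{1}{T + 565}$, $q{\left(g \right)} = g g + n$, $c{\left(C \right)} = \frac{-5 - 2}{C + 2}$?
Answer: $- \frac{227245181}{1365340950} \approx -0.16644$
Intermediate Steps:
$c{\left(C \right)} = - \frac{7}{2 + C}$
$q{\left(g \right)} = 19 + g^{2}$ ($q{\left(g \right)} = g g + 19 = g^{2} + 19 = 19 + g^{2}$)
$M{\left(T \right)} = \frac{1}{565 + T}$
$\frac{-95281 + M{\left(q{\left(c{\left(-4 \right)} \right)} \right)}}{491216 + 81254} = \frac{-95281 + \frac{1}{565 + \left(19 + \left(- \frac{7}{2 - 4}\right)^{2}\right)}}{491216 + 81254} = \frac{-95281 + \frac{1}{565 + \left(19 + \left(- \frac{7}{-2}\right)^{2}\right)}}{572470} = \left(-95281 + \frac{1}{565 + \left(19 + \left(\left(-7\right) \left(- \frac{1}{2}\right)\right)^{2}\right)}\right) \frac{1}{572470} = \left(-95281 + \frac{1}{565 + \left(19 + \left(\frac{7}{2}\right)^{2}\right)}\right) \frac{1}{572470} = \left(-95281 + \frac{1}{565 + \left(19 + \frac{49}{4}\right)}\right) \frac{1}{572470} = \left(-95281 + \frac{1}{565 + \frac{125}{4}}\right) \frac{1}{572470} = \left(-95281 + \frac{1}{\frac{2385}{4}}\right) \frac{1}{572470} = \left(-95281 + \frac{4}{2385}\right) \frac{1}{572470} = \left(- \frac{227245181}{2385}\right) \frac{1}{572470} = - \frac{227245181}{1365340950}$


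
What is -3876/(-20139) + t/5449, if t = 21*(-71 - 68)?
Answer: -12555139/36579137 ≈ -0.34323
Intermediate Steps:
t = -2919 (t = 21*(-139) = -2919)
-3876/(-20139) + t/5449 = -3876/(-20139) - 2919/5449 = -3876*(-1/20139) - 2919*1/5449 = 1292/6713 - 2919/5449 = -12555139/36579137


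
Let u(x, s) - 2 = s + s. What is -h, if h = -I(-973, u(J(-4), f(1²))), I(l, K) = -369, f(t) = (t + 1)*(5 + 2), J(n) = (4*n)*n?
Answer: -369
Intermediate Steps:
J(n) = 4*n²
f(t) = 7 + 7*t (f(t) = (1 + t)*7 = 7 + 7*t)
u(x, s) = 2 + 2*s (u(x, s) = 2 + (s + s) = 2 + 2*s)
h = 369 (h = -1*(-369) = 369)
-h = -1*369 = -369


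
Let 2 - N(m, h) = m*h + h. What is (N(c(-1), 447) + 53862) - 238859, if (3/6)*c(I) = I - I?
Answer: -185442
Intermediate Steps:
c(I) = 0 (c(I) = 2*(I - I) = 2*0 = 0)
N(m, h) = 2 - h - h*m (N(m, h) = 2 - (m*h + h) = 2 - (h*m + h) = 2 - (h + h*m) = 2 + (-h - h*m) = 2 - h - h*m)
(N(c(-1), 447) + 53862) - 238859 = ((2 - 1*447 - 1*447*0) + 53862) - 238859 = ((2 - 447 + 0) + 53862) - 238859 = (-445 + 53862) - 238859 = 53417 - 238859 = -185442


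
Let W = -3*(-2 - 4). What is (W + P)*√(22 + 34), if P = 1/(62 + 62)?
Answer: 2233*√14/62 ≈ 134.76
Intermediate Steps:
W = 18 (W = -3*(-6) = 18)
P = 1/124 ≈ 0.0080645
(W + P)*√(22 + 34) = (18 + 1/124)*√(22 + 34) = 2233*√56/124 = 2233*(2*√14)/124 = 2233*√14/62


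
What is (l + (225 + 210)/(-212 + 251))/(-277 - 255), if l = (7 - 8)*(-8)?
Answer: -249/6916 ≈ -0.036003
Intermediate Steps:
l = 8 (l = -1*(-8) = 8)
(l + (225 + 210)/(-212 + 251))/(-277 - 255) = (8 + (225 + 210)/(-212 + 251))/(-277 - 255) = (8 + 435/39)/(-532) = (8 + 435*(1/39))*(-1/532) = (8 + 145/13)*(-1/532) = (249/13)*(-1/532) = -249/6916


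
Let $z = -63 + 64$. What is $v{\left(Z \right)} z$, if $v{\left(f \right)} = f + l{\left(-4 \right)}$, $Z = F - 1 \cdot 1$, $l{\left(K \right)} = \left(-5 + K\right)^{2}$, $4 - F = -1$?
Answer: $85$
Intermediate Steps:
$F = 5$ ($F = 4 - -1 = 4 + 1 = 5$)
$z = 1$
$Z = 4$ ($Z = 5 - 1 \cdot 1 = 5 - 1 = 4$)
$v{\left(f \right)} = 81 + f$ ($v{\left(f \right)} = f + \left(-5 - 4\right)^{2} = f + \left(-9\right)^{2} = f + 81 = 81 + f$)
$v{\left(Z \right)} z = \left(81 + 4\right) 1 = 85 \cdot 1 = 85$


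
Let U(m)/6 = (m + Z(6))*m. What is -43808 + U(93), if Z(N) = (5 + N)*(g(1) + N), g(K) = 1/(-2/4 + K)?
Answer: 57190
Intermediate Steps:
g(K) = 1/(-½ + K) (g(K) = 1/(-2*¼ + K) = 1/(-½ + K))
Z(N) = (2 + N)*(5 + N) (Z(N) = (5 + N)*(2/(-1 + 2*1) + N) = (5 + N)*(2/(-1 + 2) + N) = (5 + N)*(2/1 + N) = (5 + N)*(2*1 + N) = (5 + N)*(2 + N) = (2 + N)*(5 + N))
U(m) = 6*m*(88 + m) (U(m) = 6*((m + (10 + 6² + 7*6))*m) = 6*((m + (10 + 36 + 42))*m) = 6*((m + 88)*m) = 6*((88 + m)*m) = 6*(m*(88 + m)) = 6*m*(88 + m))
-43808 + U(93) = -43808 + 6*93*(88 + 93) = -43808 + 6*93*181 = -43808 + 100998 = 57190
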